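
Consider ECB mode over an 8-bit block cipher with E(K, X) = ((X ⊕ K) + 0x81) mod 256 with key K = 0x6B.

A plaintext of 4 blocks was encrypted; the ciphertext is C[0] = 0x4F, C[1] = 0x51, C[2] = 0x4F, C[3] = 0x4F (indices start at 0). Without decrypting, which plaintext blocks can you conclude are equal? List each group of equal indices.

ECB encrypts each block independently with the same key, so equal ciphertext blocks imply equal plaintext blocks.
C[0] = C[2] = C[3] = 0x4F, so P[0] = P[2] = P[3].

P[0] = P[2] = P[3]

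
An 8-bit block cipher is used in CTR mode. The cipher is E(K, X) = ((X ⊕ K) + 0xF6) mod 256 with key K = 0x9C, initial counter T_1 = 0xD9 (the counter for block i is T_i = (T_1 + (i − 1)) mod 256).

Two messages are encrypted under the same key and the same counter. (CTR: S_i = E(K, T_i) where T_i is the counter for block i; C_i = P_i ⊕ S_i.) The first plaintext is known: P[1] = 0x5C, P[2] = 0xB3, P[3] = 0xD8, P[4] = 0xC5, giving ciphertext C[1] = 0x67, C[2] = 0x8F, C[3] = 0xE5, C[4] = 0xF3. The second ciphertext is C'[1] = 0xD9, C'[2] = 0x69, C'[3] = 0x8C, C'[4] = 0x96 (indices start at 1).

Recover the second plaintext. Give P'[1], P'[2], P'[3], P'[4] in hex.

P'[1] = 0xE2, P'[2] = 0x55, P'[3] = 0xB1, P'[4] = 0xA0

In CTR with a reused counter, both messages share the same keystream S_i, so C_i ⊕ C'_i = P_i ⊕ P'_i and thus P'_i = P_i ⊕ C_i ⊕ C'_i.
P'[1]: 0x5C ⊕ 0x67 ⊕ 0xD9 = 0xE2.
P'[2]: 0xB3 ⊕ 0x8F ⊕ 0x69 = 0x55.
P'[3]: 0xD8 ⊕ 0xE5 ⊕ 0x8C = 0xB1.
P'[4]: 0xC5 ⊕ 0xF3 ⊕ 0x96 = 0xA0.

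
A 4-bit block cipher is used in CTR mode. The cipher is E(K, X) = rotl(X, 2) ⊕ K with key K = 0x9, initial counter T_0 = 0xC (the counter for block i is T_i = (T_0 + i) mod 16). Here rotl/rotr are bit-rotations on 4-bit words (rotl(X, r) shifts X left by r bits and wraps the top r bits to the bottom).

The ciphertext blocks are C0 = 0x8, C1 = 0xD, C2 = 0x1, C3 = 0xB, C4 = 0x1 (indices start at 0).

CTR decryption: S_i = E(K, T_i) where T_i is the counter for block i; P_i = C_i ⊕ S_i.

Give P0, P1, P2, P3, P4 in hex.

P0: T = 0xC, S = E(K, T) = 0xA; 0x8 ⊕ 0xA = 0x2.
P1: T = 0xD, S = E(K, T) = 0xE; 0xD ⊕ 0xE = 0x3.
P2: T = 0xE, S = E(K, T) = 0x2; 0x1 ⊕ 0x2 = 0x3.
P3: T = 0xF, S = E(K, T) = 0x6; 0xB ⊕ 0x6 = 0xD.
P4: T = 0x0, S = E(K, T) = 0x9; 0x1 ⊕ 0x9 = 0x8.

P0 = 0x2, P1 = 0x3, P2 = 0x3, P3 = 0xD, P4 = 0x8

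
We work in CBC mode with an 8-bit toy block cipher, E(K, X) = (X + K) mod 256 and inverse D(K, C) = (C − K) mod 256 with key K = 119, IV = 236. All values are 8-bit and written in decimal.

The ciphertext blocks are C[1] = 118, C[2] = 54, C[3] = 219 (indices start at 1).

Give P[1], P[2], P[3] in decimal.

P[1] = 19, P[2] = 201, P[3] = 82

CBC decryption: P_i = D(K, C_i) ⊕ C_{i−1}, with C_{0} = IV.
P[1]: D(K, 118) = 255; 255 ⊕ 236 = 19.
P[2]: D(K, 54) = 191; 191 ⊕ 118 = 201.
P[3]: D(K, 219) = 100; 100 ⊕ 54 = 82.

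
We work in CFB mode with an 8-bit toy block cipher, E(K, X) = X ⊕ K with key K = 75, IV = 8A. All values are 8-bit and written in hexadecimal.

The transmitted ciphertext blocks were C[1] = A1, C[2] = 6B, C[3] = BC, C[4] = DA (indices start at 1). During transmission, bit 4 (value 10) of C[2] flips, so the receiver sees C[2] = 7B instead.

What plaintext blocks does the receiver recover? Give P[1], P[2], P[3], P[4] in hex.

CFB decryption: P_i = C_i ⊕ E(K, C_{i−1}), with C_{0} = IV.
Only C[2] changed, to 7B. In CFB, a change in C_i flips the same bit in P_i and garbles P_{i+1}. Decrypting the received ciphertext:
P[1]: E(K, 8A) = FF; A1 ⊕ FF = 5E.
P[2]: E(K, A1) = D4; 7B ⊕ D4 = AF.
P[3]: E(K, 7B) = 0E; BC ⊕ 0E = B2.
P[4]: E(K, BC) = C9; DA ⊕ C9 = 13.
Blocks that differ from the original plaintext: P[2], P[3].

P[1] = 5E, P[2] = AF, P[3] = B2, P[4] = 13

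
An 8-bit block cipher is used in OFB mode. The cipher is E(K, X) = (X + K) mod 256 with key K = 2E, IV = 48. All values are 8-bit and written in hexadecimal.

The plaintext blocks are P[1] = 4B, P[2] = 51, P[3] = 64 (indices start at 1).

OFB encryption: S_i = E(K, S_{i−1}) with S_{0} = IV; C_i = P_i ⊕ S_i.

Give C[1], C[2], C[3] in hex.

C[1] = 3D, C[2] = F5, C[3] = B6

C[1]: S = E(K, 48) = 76; 4B ⊕ 76 = 3D.
C[2]: S = E(K, 76) = A4; 51 ⊕ A4 = F5.
C[3]: S = E(K, A4) = D2; 64 ⊕ D2 = B6.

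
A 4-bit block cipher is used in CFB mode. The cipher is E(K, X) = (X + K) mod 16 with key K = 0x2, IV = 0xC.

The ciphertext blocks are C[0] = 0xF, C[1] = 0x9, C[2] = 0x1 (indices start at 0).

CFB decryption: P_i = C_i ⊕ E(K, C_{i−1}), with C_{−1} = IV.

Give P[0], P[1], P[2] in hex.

P[0]: E(K, 0xC) = 0xE; 0xF ⊕ 0xE = 0x1.
P[1]: E(K, 0xF) = 0x1; 0x9 ⊕ 0x1 = 0x8.
P[2]: E(K, 0x9) = 0xB; 0x1 ⊕ 0xB = 0xA.

P[0] = 0x1, P[1] = 0x8, P[2] = 0xA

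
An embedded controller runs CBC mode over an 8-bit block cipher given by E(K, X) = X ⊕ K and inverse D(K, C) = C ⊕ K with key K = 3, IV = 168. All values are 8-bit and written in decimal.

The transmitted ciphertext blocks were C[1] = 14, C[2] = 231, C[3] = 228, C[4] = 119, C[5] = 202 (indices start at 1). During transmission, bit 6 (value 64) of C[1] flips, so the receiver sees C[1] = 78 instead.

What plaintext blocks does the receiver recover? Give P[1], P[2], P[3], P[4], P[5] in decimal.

P[1] = 229, P[2] = 170, P[3] = 0, P[4] = 144, P[5] = 190

CBC decryption: P_i = D(K, C_i) ⊕ C_{i−1}, with C_{0} = IV.
Only C[1] changed, to 78. In CBC, a change in C_i garbles P_i and flips the same bit in P_{i+1}. Decrypting the received ciphertext:
P[1]: D(K, 78) = 77; 77 ⊕ 168 = 229.
P[2]: D(K, 231) = 228; 228 ⊕ 78 = 170.
P[3]: D(K, 228) = 231; 231 ⊕ 231 = 0.
P[4]: D(K, 119) = 116; 116 ⊕ 228 = 144.
P[5]: D(K, 202) = 201; 201 ⊕ 119 = 190.
Blocks that differ from the original plaintext: P[1], P[2].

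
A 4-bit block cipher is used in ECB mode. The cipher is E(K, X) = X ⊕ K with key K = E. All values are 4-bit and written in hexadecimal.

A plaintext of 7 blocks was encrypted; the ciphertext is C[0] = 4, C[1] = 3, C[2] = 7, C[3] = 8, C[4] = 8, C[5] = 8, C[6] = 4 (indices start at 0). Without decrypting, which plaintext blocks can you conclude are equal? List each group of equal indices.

P[0] = P[6]; P[3] = P[4] = P[5]

ECB encrypts each block independently with the same key, so equal ciphertext blocks imply equal plaintext blocks.
C[0] = C[6] = 4, so P[0] = P[6].
C[3] = C[4] = C[5] = 8, so P[3] = P[4] = P[5].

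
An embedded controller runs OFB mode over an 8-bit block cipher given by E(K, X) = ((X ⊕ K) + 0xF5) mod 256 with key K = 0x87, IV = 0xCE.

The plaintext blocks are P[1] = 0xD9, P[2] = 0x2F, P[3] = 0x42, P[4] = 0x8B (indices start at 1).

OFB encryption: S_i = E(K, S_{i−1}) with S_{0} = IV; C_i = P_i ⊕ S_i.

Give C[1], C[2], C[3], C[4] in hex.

C[1]: S = E(K, 0xCE) = 0x3E; 0xD9 ⊕ 0x3E = 0xE7.
C[2]: S = E(K, 0x3E) = 0xAE; 0x2F ⊕ 0xAE = 0x81.
C[3]: S = E(K, 0xAE) = 0x1E; 0x42 ⊕ 0x1E = 0x5C.
C[4]: S = E(K, 0x1E) = 0x8E; 0x8B ⊕ 0x8E = 0x05.

C[1] = 0xE7, C[2] = 0x81, C[3] = 0x5C, C[4] = 0x05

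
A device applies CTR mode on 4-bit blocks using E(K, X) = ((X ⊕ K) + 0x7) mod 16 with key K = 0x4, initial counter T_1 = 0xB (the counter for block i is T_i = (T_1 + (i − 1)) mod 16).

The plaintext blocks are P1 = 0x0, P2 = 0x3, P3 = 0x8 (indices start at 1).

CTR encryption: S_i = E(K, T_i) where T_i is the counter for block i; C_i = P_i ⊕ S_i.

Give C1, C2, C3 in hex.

C1: T = 0xB, S = E(K, T) = 0x6; 0x0 ⊕ 0x6 = 0x6.
C2: T = 0xC, S = E(K, T) = 0xF; 0x3 ⊕ 0xF = 0xC.
C3: T = 0xD, S = E(K, T) = 0x0; 0x8 ⊕ 0x0 = 0x8.

C1 = 0x6, C2 = 0xC, C3 = 0x8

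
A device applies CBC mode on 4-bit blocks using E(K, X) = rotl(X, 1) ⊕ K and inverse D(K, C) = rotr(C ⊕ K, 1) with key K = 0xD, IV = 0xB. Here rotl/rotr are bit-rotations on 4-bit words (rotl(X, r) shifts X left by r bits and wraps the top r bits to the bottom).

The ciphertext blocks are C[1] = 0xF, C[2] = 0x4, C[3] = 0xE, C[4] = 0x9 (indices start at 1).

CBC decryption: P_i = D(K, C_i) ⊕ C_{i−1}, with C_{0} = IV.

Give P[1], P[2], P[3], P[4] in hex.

P[1] = 0xA, P[2] = 0x3, P[3] = 0xD, P[4] = 0xC

P[1]: D(K, 0xF) = 0x1; 0x1 ⊕ 0xB = 0xA.
P[2]: D(K, 0x4) = 0xC; 0xC ⊕ 0xF = 0x3.
P[3]: D(K, 0xE) = 0x9; 0x9 ⊕ 0x4 = 0xD.
P[4]: D(K, 0x9) = 0x2; 0x2 ⊕ 0xE = 0xC.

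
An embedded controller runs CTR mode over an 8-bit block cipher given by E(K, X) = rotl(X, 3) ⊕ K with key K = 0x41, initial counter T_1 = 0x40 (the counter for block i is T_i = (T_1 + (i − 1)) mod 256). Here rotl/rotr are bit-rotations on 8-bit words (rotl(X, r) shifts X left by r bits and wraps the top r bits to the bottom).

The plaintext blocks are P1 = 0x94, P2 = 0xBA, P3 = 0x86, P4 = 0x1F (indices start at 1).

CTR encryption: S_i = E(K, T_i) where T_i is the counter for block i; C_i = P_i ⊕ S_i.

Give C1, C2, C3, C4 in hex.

C1: T = 0x40, S = E(K, T) = 0x43; 0x94 ⊕ 0x43 = 0xD7.
C2: T = 0x41, S = E(K, T) = 0x4B; 0xBA ⊕ 0x4B = 0xF1.
C3: T = 0x42, S = E(K, T) = 0x53; 0x86 ⊕ 0x53 = 0xD5.
C4: T = 0x43, S = E(K, T) = 0x5B; 0x1F ⊕ 0x5B = 0x44.

C1 = 0xD7, C2 = 0xF1, C3 = 0xD5, C4 = 0x44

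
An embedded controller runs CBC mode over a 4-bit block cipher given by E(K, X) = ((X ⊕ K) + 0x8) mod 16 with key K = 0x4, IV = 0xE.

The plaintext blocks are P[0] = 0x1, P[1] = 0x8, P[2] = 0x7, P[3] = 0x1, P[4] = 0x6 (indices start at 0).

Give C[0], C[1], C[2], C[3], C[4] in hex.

CBC encryption: C_i = E(K, P_i ⊕ C_{i−1}), with C_{−1} = IV.
C[0]: P[0] ⊕ 0xE = 0xF; E(K, 0xF) = 0x3.
C[1]: P[1] ⊕ 0x3 = 0xB; E(K, 0xB) = 0x7.
C[2]: P[2] ⊕ 0x7 = 0x0; E(K, 0x0) = 0xC.
C[3]: P[3] ⊕ 0xC = 0xD; E(K, 0xD) = 0x1.
C[4]: P[4] ⊕ 0x1 = 0x7; E(K, 0x7) = 0xB.

C[0] = 0x3, C[1] = 0x7, C[2] = 0xC, C[3] = 0x1, C[4] = 0xB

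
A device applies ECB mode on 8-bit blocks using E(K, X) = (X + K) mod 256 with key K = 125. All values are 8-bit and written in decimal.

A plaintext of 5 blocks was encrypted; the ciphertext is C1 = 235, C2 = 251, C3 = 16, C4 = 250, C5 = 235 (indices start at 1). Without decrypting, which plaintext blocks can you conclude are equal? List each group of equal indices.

ECB encrypts each block independently with the same key, so equal ciphertext blocks imply equal plaintext blocks.
C1 = C5 = 235, so P1 = P5.

P1 = P5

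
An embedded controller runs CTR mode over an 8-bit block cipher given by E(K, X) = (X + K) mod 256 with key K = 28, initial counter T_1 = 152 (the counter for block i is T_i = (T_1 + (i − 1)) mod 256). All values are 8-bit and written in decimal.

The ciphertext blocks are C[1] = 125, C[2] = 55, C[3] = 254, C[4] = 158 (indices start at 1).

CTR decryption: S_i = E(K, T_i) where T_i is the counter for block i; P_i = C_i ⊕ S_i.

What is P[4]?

P[4] = 41

P[4]: T = 155, S = E(K, T) = 183; 158 ⊕ 183 = 41.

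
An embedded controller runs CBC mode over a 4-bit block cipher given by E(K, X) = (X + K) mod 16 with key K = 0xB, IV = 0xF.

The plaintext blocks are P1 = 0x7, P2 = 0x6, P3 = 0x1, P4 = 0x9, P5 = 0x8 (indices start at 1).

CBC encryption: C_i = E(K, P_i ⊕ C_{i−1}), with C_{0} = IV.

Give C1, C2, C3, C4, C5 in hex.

C1: P1 ⊕ 0xF = 0x8; E(K, 0x8) = 0x3.
C2: P2 ⊕ 0x3 = 0x5; E(K, 0x5) = 0x0.
C3: P3 ⊕ 0x0 = 0x1; E(K, 0x1) = 0xC.
C4: P4 ⊕ 0xC = 0x5; E(K, 0x5) = 0x0.
C5: P5 ⊕ 0x0 = 0x8; E(K, 0x8) = 0x3.

C1 = 0x3, C2 = 0x0, C3 = 0xC, C4 = 0x0, C5 = 0x3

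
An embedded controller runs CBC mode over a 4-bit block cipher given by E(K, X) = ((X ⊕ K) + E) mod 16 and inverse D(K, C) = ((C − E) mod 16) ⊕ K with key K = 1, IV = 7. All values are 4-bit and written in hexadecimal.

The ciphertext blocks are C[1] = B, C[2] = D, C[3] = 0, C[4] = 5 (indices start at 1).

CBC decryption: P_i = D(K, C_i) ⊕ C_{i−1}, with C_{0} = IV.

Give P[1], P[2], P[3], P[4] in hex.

P[1] = B, P[2] = 5, P[3] = E, P[4] = 6

P[1]: D(K, B) = C; C ⊕ 7 = B.
P[2]: D(K, D) = E; E ⊕ B = 5.
P[3]: D(K, 0) = 3; 3 ⊕ D = E.
P[4]: D(K, 5) = 6; 6 ⊕ 0 = 6.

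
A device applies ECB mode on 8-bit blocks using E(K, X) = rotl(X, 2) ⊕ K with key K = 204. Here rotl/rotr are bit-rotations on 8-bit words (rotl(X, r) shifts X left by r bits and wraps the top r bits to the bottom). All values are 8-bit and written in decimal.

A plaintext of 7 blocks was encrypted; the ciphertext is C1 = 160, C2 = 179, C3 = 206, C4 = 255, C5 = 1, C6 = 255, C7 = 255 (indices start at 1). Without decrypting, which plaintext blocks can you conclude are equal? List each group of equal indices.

ECB encrypts each block independently with the same key, so equal ciphertext blocks imply equal plaintext blocks.
C4 = C6 = C7 = 255, so P4 = P6 = P7.

P4 = P6 = P7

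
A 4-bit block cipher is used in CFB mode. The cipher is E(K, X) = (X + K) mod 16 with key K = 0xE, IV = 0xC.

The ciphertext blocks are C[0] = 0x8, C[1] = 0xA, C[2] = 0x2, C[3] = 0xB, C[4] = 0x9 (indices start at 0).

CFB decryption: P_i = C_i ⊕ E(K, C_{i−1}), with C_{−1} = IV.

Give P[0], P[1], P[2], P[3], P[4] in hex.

P[0]: E(K, 0xC) = 0xA; 0x8 ⊕ 0xA = 0x2.
P[1]: E(K, 0x8) = 0x6; 0xA ⊕ 0x6 = 0xC.
P[2]: E(K, 0xA) = 0x8; 0x2 ⊕ 0x8 = 0xA.
P[3]: E(K, 0x2) = 0x0; 0xB ⊕ 0x0 = 0xB.
P[4]: E(K, 0xB) = 0x9; 0x9 ⊕ 0x9 = 0x0.

P[0] = 0x2, P[1] = 0xC, P[2] = 0xA, P[3] = 0xB, P[4] = 0x0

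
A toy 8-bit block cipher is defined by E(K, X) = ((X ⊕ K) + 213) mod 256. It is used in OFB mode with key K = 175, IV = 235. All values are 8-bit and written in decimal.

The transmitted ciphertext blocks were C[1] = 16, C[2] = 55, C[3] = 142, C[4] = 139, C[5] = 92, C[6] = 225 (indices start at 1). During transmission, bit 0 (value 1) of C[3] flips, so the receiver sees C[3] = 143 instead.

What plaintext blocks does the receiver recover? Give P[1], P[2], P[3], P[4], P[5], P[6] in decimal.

P[1] = 9, P[2] = 188, P[3] = 118, P[4] = 160, P[5] = 5, P[6] = 42

OFB decryption: S_i = E(K, S_{i−1}) with S_{0} = IV; P_i = C_i ⊕ S_i.
Only C[3] changed, to 143. In OFB, a change in C_i flips the same bit in P_i only; the keystream is unaffected. Decrypting the received ciphertext:
P[1]: S = E(K, 235) = 25; 16 ⊕ 25 = 9.
P[2]: S = E(K, 25) = 139; 55 ⊕ 139 = 188.
P[3]: S = E(K, 139) = 249; 143 ⊕ 249 = 118.
P[4]: S = E(K, 249) = 43; 139 ⊕ 43 = 160.
P[5]: S = E(K, 43) = 89; 92 ⊕ 89 = 5.
P[6]: S = E(K, 89) = 203; 225 ⊕ 203 = 42.
Blocks that differ from the original plaintext: P[3].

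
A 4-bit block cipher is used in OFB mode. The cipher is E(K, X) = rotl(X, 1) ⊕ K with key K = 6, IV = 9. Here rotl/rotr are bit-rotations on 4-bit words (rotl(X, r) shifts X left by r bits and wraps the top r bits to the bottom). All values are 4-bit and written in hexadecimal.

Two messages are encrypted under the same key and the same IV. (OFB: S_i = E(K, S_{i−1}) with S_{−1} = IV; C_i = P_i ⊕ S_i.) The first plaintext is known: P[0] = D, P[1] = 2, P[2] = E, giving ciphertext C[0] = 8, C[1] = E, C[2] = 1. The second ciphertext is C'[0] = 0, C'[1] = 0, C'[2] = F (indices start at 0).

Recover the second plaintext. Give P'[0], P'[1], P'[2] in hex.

P'[0] = 5, P'[1] = C, P'[2] = 0

In OFB with a reused IV, both messages share the same keystream S_i, so C_i ⊕ C'_i = P_i ⊕ P'_i and thus P'_i = P_i ⊕ C_i ⊕ C'_i.
P'[0]: D ⊕ 8 ⊕ 0 = 5.
P'[1]: 2 ⊕ E ⊕ 0 = C.
P'[2]: E ⊕ 1 ⊕ F = 0.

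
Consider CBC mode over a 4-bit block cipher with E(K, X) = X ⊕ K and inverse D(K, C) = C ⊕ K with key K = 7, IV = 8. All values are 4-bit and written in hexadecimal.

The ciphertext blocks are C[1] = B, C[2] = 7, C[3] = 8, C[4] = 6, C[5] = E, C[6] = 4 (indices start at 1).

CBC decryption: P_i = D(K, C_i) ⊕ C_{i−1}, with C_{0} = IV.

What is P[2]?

P[2] = B

P[2]: D(K, 7) = 0; 0 ⊕ B = B.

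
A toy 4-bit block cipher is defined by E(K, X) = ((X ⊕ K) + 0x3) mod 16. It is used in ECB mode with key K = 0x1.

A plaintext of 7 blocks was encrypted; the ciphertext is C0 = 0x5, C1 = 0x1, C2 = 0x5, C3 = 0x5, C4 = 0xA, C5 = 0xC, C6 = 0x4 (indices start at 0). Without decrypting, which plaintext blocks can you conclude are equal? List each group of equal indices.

ECB encrypts each block independently with the same key, so equal ciphertext blocks imply equal plaintext blocks.
C0 = C2 = C3 = 0x5, so P0 = P2 = P3.

P0 = P2 = P3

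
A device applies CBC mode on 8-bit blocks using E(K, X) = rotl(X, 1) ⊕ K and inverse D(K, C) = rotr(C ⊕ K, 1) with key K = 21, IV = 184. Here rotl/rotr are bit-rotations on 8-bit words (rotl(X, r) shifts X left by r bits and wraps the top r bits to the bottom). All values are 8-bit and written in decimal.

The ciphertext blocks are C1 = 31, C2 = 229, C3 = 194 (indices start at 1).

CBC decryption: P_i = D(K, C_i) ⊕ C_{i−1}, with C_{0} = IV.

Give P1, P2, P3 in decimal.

P1 = 189, P2 = 103, P3 = 14

P1: D(K, 31) = 5; 5 ⊕ 184 = 189.
P2: D(K, 229) = 120; 120 ⊕ 31 = 103.
P3: D(K, 194) = 235; 235 ⊕ 229 = 14.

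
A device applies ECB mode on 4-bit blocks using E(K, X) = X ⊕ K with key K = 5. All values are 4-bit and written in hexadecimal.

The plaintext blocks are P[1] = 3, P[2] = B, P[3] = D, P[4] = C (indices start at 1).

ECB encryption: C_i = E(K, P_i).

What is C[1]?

C[1] = 6

C[1]: E(K, 3) = 6.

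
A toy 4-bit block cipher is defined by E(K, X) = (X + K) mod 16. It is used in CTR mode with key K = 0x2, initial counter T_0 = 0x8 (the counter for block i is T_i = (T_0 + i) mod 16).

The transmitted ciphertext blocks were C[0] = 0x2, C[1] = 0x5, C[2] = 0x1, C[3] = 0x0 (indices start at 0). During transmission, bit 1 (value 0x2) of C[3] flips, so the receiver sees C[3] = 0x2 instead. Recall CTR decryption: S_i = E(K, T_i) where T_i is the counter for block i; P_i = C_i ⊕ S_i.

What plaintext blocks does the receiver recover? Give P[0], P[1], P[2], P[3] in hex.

Only C[3] changed, to 0x2. In CTR, a change in C_i flips the same bit in P_i only; the keystream is unaffected. Decrypting the received ciphertext:
P[0]: T = 0x8, S = E(K, T) = 0xA; 0x2 ⊕ 0xA = 0x8.
P[1]: T = 0x9, S = E(K, T) = 0xB; 0x5 ⊕ 0xB = 0xE.
P[2]: T = 0xA, S = E(K, T) = 0xC; 0x1 ⊕ 0xC = 0xD.
P[3]: T = 0xB, S = E(K, T) = 0xD; 0x2 ⊕ 0xD = 0xF.
Blocks that differ from the original plaintext: P[3].

P[0] = 0x8, P[1] = 0xE, P[2] = 0xD, P[3] = 0xF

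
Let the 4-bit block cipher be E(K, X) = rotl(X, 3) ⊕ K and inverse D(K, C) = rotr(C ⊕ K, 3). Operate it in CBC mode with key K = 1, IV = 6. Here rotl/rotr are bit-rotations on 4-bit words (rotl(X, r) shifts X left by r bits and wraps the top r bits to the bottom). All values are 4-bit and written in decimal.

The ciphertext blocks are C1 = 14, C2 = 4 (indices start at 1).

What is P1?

P1 = 9

CBC decryption: P_i = D(K, C_i) ⊕ C_{i−1}, with C_{0} = IV.
P1: D(K, 14) = 15; 15 ⊕ 6 = 9.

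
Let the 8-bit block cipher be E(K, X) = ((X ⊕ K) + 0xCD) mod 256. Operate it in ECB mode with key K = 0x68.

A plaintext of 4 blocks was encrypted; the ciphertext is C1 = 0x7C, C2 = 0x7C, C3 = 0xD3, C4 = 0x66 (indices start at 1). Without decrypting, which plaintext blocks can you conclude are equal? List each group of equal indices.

ECB encrypts each block independently with the same key, so equal ciphertext blocks imply equal plaintext blocks.
C1 = C2 = 0x7C, so P1 = P2.

P1 = P2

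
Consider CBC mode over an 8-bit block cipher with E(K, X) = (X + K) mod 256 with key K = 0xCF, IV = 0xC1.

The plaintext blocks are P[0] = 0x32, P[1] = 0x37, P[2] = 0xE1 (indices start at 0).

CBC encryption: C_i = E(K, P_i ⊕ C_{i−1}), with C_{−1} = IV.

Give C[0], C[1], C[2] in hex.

C[0]: P[0] ⊕ 0xC1 = 0xF3; E(K, 0xF3) = 0xC2.
C[1]: P[1] ⊕ 0xC2 = 0xF5; E(K, 0xF5) = 0xC4.
C[2]: P[2] ⊕ 0xC4 = 0x25; E(K, 0x25) = 0xF4.

C[0] = 0xC2, C[1] = 0xC4, C[2] = 0xF4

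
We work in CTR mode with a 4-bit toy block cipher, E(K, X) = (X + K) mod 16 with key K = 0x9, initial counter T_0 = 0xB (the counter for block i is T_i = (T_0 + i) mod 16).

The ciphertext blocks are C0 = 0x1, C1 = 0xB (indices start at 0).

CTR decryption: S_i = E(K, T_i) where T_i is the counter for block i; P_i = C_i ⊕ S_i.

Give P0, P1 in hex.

P0: T = 0xB, S = E(K, T) = 0x4; 0x1 ⊕ 0x4 = 0x5.
P1: T = 0xC, S = E(K, T) = 0x5; 0xB ⊕ 0x5 = 0xE.

P0 = 0x5, P1 = 0xE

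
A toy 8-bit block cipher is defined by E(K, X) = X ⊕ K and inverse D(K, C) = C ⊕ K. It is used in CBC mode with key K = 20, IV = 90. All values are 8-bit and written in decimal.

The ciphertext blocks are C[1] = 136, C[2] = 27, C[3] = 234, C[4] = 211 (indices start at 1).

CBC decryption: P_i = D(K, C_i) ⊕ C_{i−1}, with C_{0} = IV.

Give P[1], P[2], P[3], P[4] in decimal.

P[1] = 198, P[2] = 135, P[3] = 229, P[4] = 45

P[1]: D(K, 136) = 156; 156 ⊕ 90 = 198.
P[2]: D(K, 27) = 15; 15 ⊕ 136 = 135.
P[3]: D(K, 234) = 254; 254 ⊕ 27 = 229.
P[4]: D(K, 211) = 199; 199 ⊕ 234 = 45.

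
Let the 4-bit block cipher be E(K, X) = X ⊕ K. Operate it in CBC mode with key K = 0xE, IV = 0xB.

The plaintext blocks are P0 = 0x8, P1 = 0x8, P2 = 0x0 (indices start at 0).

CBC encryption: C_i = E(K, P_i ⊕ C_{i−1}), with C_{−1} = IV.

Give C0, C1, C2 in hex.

C0: P0 ⊕ 0xB = 0x3; E(K, 0x3) = 0xD.
C1: P1 ⊕ 0xD = 0x5; E(K, 0x5) = 0xB.
C2: P2 ⊕ 0xB = 0xB; E(K, 0xB) = 0x5.

C0 = 0xD, C1 = 0xB, C2 = 0x5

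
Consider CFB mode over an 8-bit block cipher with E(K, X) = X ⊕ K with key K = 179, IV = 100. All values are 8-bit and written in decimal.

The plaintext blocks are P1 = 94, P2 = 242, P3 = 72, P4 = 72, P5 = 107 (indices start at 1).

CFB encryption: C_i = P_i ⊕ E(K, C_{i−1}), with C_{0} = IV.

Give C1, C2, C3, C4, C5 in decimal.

C1 = 137, C2 = 200, C3 = 51, C4 = 200, C5 = 16

C1: E(K, 100) = 215; 94 ⊕ 215 = 137.
C2: E(K, 137) = 58; 242 ⊕ 58 = 200.
C3: E(K, 200) = 123; 72 ⊕ 123 = 51.
C4: E(K, 51) = 128; 72 ⊕ 128 = 200.
C5: E(K, 200) = 123; 107 ⊕ 123 = 16.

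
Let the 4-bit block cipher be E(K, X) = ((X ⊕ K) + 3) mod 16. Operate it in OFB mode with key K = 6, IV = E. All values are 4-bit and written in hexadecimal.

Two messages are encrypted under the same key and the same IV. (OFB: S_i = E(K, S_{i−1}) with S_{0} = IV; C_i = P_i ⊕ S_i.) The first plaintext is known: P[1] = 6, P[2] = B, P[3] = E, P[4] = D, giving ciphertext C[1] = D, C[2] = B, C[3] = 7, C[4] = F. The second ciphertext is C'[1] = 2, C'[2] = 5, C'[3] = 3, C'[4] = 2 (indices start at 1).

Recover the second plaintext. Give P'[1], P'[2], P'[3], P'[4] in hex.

In OFB with a reused IV, both messages share the same keystream S_i, so C_i ⊕ C'_i = P_i ⊕ P'_i and thus P'_i = P_i ⊕ C_i ⊕ C'_i.
P'[1]: 6 ⊕ D ⊕ 2 = 9.
P'[2]: B ⊕ B ⊕ 5 = 5.
P'[3]: E ⊕ 7 ⊕ 3 = A.
P'[4]: D ⊕ F ⊕ 2 = 0.

P'[1] = 9, P'[2] = 5, P'[3] = A, P'[4] = 0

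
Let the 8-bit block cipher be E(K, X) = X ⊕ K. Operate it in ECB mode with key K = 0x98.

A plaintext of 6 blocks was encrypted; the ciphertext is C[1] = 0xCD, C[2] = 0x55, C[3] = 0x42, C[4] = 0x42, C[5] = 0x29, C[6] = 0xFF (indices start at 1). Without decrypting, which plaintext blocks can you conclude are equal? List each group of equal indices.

ECB encrypts each block independently with the same key, so equal ciphertext blocks imply equal plaintext blocks.
C[3] = C[4] = 0x42, so P[3] = P[4].

P[3] = P[4]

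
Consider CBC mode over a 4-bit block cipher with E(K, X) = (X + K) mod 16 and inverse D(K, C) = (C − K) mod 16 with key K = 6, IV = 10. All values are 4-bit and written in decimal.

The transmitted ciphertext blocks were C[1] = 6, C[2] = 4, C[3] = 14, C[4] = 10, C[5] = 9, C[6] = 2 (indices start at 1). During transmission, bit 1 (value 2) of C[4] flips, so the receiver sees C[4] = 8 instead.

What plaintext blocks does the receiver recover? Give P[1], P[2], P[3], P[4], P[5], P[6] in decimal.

P[1] = 10, P[2] = 8, P[3] = 12, P[4] = 12, P[5] = 11, P[6] = 5

CBC decryption: P_i = D(K, C_i) ⊕ C_{i−1}, with C_{0} = IV.
Only C[4] changed, to 8. In CBC, a change in C_i garbles P_i and flips the same bit in P_{i+1}. Decrypting the received ciphertext:
P[1]: D(K, 6) = 0; 0 ⊕ 10 = 10.
P[2]: D(K, 4) = 14; 14 ⊕ 6 = 8.
P[3]: D(K, 14) = 8; 8 ⊕ 4 = 12.
P[4]: D(K, 8) = 2; 2 ⊕ 14 = 12.
P[5]: D(K, 9) = 3; 3 ⊕ 8 = 11.
P[6]: D(K, 2) = 12; 12 ⊕ 9 = 5.
Blocks that differ from the original plaintext: P[4], P[5].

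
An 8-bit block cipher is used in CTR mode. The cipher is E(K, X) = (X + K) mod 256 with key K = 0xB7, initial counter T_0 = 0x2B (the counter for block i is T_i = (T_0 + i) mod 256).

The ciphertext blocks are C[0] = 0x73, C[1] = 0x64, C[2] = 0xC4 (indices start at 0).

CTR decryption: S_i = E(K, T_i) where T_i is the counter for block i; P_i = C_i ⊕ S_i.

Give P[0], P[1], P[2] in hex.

P[0]: T = 0x2B, S = E(K, T) = 0xE2; 0x73 ⊕ 0xE2 = 0x91.
P[1]: T = 0x2C, S = E(K, T) = 0xE3; 0x64 ⊕ 0xE3 = 0x87.
P[2]: T = 0x2D, S = E(K, T) = 0xE4; 0xC4 ⊕ 0xE4 = 0x20.

P[0] = 0x91, P[1] = 0x87, P[2] = 0x20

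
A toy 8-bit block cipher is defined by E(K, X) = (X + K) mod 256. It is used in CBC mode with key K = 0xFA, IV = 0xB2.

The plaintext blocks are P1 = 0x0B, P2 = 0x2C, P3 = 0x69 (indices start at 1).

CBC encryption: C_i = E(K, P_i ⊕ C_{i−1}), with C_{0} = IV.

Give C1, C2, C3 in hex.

C1 = 0xB3, C2 = 0x99, C3 = 0xEA

C1: P1 ⊕ 0xB2 = 0xB9; E(K, 0xB9) = 0xB3.
C2: P2 ⊕ 0xB3 = 0x9F; E(K, 0x9F) = 0x99.
C3: P3 ⊕ 0x99 = 0xF0; E(K, 0xF0) = 0xEA.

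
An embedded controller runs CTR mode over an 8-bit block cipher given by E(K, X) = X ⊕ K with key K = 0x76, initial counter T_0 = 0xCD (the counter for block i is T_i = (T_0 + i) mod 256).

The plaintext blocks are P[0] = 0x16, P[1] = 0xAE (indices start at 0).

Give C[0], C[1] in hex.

CTR encryption: S_i = E(K, T_i) where T_i is the counter for block i; C_i = P_i ⊕ S_i.
C[0]: T = 0xCD, S = E(K, T) = 0xBB; 0x16 ⊕ 0xBB = 0xAD.
C[1]: T = 0xCE, S = E(K, T) = 0xB8; 0xAE ⊕ 0xB8 = 0x16.

C[0] = 0xAD, C[1] = 0x16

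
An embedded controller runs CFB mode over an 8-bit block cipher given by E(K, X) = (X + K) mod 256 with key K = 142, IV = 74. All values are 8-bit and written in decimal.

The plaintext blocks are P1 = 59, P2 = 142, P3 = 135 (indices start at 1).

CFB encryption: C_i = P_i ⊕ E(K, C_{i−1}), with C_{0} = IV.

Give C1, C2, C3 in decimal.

C1: E(K, 74) = 216; 59 ⊕ 216 = 227.
C2: E(K, 227) = 113; 142 ⊕ 113 = 255.
C3: E(K, 255) = 141; 135 ⊕ 141 = 10.

C1 = 227, C2 = 255, C3 = 10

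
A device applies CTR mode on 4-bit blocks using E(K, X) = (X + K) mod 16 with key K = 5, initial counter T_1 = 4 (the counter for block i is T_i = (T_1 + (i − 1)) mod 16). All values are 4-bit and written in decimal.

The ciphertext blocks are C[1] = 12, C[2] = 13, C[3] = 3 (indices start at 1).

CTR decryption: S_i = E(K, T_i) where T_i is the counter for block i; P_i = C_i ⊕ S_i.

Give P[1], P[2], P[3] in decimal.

P[1] = 5, P[2] = 7, P[3] = 8

P[1]: T = 4, S = E(K, T) = 9; 12 ⊕ 9 = 5.
P[2]: T = 5, S = E(K, T) = 10; 13 ⊕ 10 = 7.
P[3]: T = 6, S = E(K, T) = 11; 3 ⊕ 11 = 8.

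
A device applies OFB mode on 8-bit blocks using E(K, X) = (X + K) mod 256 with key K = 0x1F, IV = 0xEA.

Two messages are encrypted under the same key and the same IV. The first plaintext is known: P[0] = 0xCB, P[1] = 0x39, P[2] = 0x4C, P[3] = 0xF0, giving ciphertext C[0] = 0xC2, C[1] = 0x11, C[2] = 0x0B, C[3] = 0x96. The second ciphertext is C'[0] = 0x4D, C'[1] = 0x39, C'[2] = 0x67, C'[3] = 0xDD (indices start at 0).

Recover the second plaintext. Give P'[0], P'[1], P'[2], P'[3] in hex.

In OFB with a reused IV, both messages share the same keystream S_i, so C_i ⊕ C'_i = P_i ⊕ P'_i and thus P'_i = P_i ⊕ C_i ⊕ C'_i.
P'[0]: 0xCB ⊕ 0xC2 ⊕ 0x4D = 0x44.
P'[1]: 0x39 ⊕ 0x11 ⊕ 0x39 = 0x11.
P'[2]: 0x4C ⊕ 0x0B ⊕ 0x67 = 0x20.
P'[3]: 0xF0 ⊕ 0x96 ⊕ 0xDD = 0xBB.

P'[0] = 0x44, P'[1] = 0x11, P'[2] = 0x20, P'[3] = 0xBB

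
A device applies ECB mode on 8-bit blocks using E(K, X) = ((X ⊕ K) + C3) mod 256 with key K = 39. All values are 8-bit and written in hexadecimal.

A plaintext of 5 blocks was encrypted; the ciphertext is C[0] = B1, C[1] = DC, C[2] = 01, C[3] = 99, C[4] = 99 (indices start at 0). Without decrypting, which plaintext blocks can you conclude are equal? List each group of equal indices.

ECB encrypts each block independently with the same key, so equal ciphertext blocks imply equal plaintext blocks.
C[3] = C[4] = 99, so P[3] = P[4].

P[3] = P[4]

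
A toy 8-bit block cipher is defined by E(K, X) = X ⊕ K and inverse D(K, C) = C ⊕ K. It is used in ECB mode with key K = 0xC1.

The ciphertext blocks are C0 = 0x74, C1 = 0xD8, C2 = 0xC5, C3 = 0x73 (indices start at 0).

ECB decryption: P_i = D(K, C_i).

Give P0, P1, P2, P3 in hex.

P0: D(K, 0x74) = 0xB5.
P1: D(K, 0xD8) = 0x19.
P2: D(K, 0xC5) = 0x04.
P3: D(K, 0x73) = 0xB2.

P0 = 0xB5, P1 = 0x19, P2 = 0x04, P3 = 0xB2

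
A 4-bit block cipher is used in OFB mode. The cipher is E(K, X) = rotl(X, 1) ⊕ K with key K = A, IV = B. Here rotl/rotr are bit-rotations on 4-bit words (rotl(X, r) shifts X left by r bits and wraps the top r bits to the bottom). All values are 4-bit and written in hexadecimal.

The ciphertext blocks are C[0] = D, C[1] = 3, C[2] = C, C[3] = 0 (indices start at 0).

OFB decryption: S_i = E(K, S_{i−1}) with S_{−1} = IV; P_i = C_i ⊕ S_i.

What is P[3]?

P[0]: S = E(K, B) = D; D ⊕ D = 0.
P[1]: S = E(K, D) = 1; 3 ⊕ 1 = 2.
P[2]: S = E(K, 1) = 8; C ⊕ 8 = 4.
P[3]: S = E(K, 8) = B; 0 ⊕ B = B.

P[3] = B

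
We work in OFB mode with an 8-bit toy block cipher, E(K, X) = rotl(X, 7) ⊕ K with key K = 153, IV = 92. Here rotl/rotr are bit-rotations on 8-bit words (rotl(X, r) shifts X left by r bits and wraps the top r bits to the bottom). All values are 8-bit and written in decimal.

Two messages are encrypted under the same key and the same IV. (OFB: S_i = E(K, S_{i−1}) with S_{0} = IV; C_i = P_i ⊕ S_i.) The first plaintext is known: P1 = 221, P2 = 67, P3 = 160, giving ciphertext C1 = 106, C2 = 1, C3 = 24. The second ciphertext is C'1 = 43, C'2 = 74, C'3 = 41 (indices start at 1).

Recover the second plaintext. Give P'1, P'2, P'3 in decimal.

In OFB with a reused IV, both messages share the same keystream S_i, so C_i ⊕ C'_i = P_i ⊕ P'_i and thus P'_i = P_i ⊕ C_i ⊕ C'_i.
P'1: 221 ⊕ 106 ⊕ 43 = 156.
P'2: 67 ⊕ 1 ⊕ 74 = 8.
P'3: 160 ⊕ 24 ⊕ 41 = 145.

P'1 = 156, P'2 = 8, P'3 = 145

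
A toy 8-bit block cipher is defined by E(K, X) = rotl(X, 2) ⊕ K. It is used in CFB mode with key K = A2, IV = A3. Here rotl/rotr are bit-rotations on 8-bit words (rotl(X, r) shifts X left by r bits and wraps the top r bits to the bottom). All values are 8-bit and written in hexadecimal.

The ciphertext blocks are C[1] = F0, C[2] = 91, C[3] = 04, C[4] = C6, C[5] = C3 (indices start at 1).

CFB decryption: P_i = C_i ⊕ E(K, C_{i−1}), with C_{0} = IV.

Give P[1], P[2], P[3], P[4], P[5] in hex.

P[1] = DC, P[2] = F0, P[3] = E0, P[4] = 74, P[5] = 7A

P[1]: E(K, A3) = 2C; F0 ⊕ 2C = DC.
P[2]: E(K, F0) = 61; 91 ⊕ 61 = F0.
P[3]: E(K, 91) = E4; 04 ⊕ E4 = E0.
P[4]: E(K, 04) = B2; C6 ⊕ B2 = 74.
P[5]: E(K, C6) = B9; C3 ⊕ B9 = 7A.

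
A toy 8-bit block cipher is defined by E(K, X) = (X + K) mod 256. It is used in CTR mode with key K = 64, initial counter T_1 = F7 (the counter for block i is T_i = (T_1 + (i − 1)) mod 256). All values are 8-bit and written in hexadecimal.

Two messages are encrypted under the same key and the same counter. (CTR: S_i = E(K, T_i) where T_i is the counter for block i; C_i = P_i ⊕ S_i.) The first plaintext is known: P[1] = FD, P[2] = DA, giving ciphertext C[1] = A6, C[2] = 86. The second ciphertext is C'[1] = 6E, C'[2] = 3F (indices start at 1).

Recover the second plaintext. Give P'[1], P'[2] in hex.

In CTR with a reused counter, both messages share the same keystream S_i, so C_i ⊕ C'_i = P_i ⊕ P'_i and thus P'_i = P_i ⊕ C_i ⊕ C'_i.
P'[1]: FD ⊕ A6 ⊕ 6E = 35.
P'[2]: DA ⊕ 86 ⊕ 3F = 63.

P'[1] = 35, P'[2] = 63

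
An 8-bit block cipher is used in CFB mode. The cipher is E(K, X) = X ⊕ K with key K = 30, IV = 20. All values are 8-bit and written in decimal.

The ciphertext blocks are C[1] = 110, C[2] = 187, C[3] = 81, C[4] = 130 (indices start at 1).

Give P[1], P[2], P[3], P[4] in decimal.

CFB decryption: P_i = C_i ⊕ E(K, C_{i−1}), with C_{0} = IV.
P[1]: E(K, 20) = 10; 110 ⊕ 10 = 100.
P[2]: E(K, 110) = 112; 187 ⊕ 112 = 203.
P[3]: E(K, 187) = 165; 81 ⊕ 165 = 244.
P[4]: E(K, 81) = 79; 130 ⊕ 79 = 205.

P[1] = 100, P[2] = 203, P[3] = 244, P[4] = 205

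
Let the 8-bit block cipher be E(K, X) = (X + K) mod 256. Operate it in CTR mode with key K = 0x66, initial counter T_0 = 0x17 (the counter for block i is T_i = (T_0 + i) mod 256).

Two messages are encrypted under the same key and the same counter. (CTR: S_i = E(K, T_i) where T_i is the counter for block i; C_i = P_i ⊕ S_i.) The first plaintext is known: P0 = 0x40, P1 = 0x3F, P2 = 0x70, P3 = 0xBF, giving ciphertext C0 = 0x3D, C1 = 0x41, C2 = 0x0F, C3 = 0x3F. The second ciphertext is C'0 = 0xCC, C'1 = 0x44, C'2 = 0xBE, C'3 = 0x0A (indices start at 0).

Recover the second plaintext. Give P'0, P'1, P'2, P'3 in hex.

In CTR with a reused counter, both messages share the same keystream S_i, so C_i ⊕ C'_i = P_i ⊕ P'_i and thus P'_i = P_i ⊕ C_i ⊕ C'_i.
P'0: 0x40 ⊕ 0x3D ⊕ 0xCC = 0xB1.
P'1: 0x3F ⊕ 0x41 ⊕ 0x44 = 0x3A.
P'2: 0x70 ⊕ 0x0F ⊕ 0xBE = 0xC1.
P'3: 0xBF ⊕ 0x3F ⊕ 0x0A = 0x8A.

P'0 = 0xB1, P'1 = 0x3A, P'2 = 0xC1, P'3 = 0x8A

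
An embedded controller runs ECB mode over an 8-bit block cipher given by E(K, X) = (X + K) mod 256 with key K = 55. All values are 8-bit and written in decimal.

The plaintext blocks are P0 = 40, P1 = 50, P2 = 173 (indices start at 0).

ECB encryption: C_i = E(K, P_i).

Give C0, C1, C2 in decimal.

C0 = 95, C1 = 105, C2 = 228

C0: E(K, 40) = 95.
C1: E(K, 50) = 105.
C2: E(K, 173) = 228.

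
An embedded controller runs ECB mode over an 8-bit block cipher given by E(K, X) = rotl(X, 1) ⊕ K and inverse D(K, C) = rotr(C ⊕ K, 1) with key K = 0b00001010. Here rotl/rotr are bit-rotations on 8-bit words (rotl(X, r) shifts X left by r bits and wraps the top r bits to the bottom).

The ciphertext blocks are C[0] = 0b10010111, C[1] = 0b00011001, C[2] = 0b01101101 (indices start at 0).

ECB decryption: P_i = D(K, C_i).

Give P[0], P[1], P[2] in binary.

P[0]: D(K, 0b10010111) = 0b11001110.
P[1]: D(K, 0b00011001) = 0b10001001.
P[2]: D(K, 0b01101101) = 0b10110011.

P[0] = 0b11001110, P[1] = 0b10001001, P[2] = 0b10110011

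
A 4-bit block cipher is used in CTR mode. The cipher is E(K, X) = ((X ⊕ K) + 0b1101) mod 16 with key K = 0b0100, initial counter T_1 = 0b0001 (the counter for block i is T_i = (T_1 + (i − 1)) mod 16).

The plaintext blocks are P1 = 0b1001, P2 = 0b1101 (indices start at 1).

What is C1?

CTR encryption: S_i = E(K, T_i) where T_i is the counter for block i; C_i = P_i ⊕ S_i.
C1: T = 0b0001, S = E(K, T) = 0b0010; 0b1001 ⊕ 0b0010 = 0b1011.

C1 = 0b1011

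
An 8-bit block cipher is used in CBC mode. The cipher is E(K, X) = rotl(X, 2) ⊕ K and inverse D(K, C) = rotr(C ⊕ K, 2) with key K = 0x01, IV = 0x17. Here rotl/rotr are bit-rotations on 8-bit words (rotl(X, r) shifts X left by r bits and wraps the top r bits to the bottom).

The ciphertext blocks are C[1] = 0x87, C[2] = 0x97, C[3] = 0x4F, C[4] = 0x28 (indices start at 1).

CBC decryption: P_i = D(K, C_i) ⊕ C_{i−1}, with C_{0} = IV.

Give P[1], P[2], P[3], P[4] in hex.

P[1] = 0xB6, P[2] = 0x22, P[3] = 0x04, P[4] = 0x05

P[1]: D(K, 0x87) = 0xA1; 0xA1 ⊕ 0x17 = 0xB6.
P[2]: D(K, 0x97) = 0xA5; 0xA5 ⊕ 0x87 = 0x22.
P[3]: D(K, 0x4F) = 0x93; 0x93 ⊕ 0x97 = 0x04.
P[4]: D(K, 0x28) = 0x4A; 0x4A ⊕ 0x4F = 0x05.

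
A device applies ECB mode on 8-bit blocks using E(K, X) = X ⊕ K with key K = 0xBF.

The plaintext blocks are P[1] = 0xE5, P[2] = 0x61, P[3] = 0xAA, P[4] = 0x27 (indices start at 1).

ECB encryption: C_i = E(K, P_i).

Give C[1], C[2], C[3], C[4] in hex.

C[1]: E(K, 0xE5) = 0x5A.
C[2]: E(K, 0x61) = 0xDE.
C[3]: E(K, 0xAA) = 0x15.
C[4]: E(K, 0x27) = 0x98.

C[1] = 0x5A, C[2] = 0xDE, C[3] = 0x15, C[4] = 0x98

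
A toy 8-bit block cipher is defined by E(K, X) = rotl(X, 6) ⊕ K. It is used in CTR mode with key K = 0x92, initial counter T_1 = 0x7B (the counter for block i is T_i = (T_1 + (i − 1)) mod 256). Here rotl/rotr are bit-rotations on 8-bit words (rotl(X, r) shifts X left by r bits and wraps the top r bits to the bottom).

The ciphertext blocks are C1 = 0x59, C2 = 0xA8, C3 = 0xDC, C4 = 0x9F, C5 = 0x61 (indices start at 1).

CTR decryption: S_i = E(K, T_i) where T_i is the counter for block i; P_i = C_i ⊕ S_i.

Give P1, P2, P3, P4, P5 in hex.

P1 = 0x15, P2 = 0x25, P3 = 0x11, P4 = 0x92, P5 = 0x2C

P1: T = 0x7B, S = E(K, T) = 0x4C; 0x59 ⊕ 0x4C = 0x15.
P2: T = 0x7C, S = E(K, T) = 0x8D; 0xA8 ⊕ 0x8D = 0x25.
P3: T = 0x7D, S = E(K, T) = 0xCD; 0xDC ⊕ 0xCD = 0x11.
P4: T = 0x7E, S = E(K, T) = 0x0D; 0x9F ⊕ 0x0D = 0x92.
P5: T = 0x7F, S = E(K, T) = 0x4D; 0x61 ⊕ 0x4D = 0x2C.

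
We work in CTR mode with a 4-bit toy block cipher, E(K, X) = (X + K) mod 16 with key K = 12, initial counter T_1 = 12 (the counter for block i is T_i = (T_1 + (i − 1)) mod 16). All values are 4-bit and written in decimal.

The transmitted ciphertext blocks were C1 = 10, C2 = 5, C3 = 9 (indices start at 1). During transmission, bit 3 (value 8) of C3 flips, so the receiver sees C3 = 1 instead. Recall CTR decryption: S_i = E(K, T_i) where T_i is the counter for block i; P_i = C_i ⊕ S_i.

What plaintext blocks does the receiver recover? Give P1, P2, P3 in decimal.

P1 = 2, P2 = 12, P3 = 11

Only C3 changed, to 1. In CTR, a change in C_i flips the same bit in P_i only; the keystream is unaffected. Decrypting the received ciphertext:
P1: T = 12, S = E(K, T) = 8; 10 ⊕ 8 = 2.
P2: T = 13, S = E(K, T) = 9; 5 ⊕ 9 = 12.
P3: T = 14, S = E(K, T) = 10; 1 ⊕ 10 = 11.
Blocks that differ from the original plaintext: P3.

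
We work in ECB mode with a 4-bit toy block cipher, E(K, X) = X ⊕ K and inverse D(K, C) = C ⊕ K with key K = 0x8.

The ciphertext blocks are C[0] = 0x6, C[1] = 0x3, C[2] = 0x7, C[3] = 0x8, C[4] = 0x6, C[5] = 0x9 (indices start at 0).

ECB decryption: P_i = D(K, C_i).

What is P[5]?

P[5]: D(K, 0x9) = 0x1.

P[5] = 0x1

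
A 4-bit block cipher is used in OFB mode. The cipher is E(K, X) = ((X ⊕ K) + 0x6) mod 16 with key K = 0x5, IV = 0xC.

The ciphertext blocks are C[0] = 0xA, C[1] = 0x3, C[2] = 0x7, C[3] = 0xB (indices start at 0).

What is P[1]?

P[1] = 0x3

OFB decryption: S_i = E(K, S_{i−1}) with S_{−1} = IV; P_i = C_i ⊕ S_i.
P[0]: S = E(K, 0xC) = 0xF; 0xA ⊕ 0xF = 0x5.
P[1]: S = E(K, 0xF) = 0x0; 0x3 ⊕ 0x0 = 0x3.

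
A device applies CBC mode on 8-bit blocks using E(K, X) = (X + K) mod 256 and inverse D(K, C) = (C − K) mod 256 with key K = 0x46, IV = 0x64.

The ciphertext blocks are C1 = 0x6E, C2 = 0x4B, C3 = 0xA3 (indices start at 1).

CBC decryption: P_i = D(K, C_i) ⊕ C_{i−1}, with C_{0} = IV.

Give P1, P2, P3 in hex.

P1 = 0x4C, P2 = 0x6B, P3 = 0x16

P1: D(K, 0x6E) = 0x28; 0x28 ⊕ 0x64 = 0x4C.
P2: D(K, 0x4B) = 0x05; 0x05 ⊕ 0x6E = 0x6B.
P3: D(K, 0xA3) = 0x5D; 0x5D ⊕ 0x4B = 0x16.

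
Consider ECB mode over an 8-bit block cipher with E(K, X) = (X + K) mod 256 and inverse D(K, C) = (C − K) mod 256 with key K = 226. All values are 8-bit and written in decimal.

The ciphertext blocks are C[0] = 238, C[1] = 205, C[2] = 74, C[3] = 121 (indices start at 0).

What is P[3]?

ECB decryption: P_i = D(K, C_i).
P[3]: D(K, 121) = 151.

P[3] = 151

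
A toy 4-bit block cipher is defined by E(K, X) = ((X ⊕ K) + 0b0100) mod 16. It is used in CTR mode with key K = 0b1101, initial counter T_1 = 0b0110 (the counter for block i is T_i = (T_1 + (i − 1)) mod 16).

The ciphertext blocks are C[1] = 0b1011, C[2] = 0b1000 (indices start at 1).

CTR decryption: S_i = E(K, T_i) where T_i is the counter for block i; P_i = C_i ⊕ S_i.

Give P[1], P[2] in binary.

P[1] = 0b0100, P[2] = 0b0110

P[1]: T = 0b0110, S = E(K, T) = 0b1111; 0b1011 ⊕ 0b1111 = 0b0100.
P[2]: T = 0b0111, S = E(K, T) = 0b1110; 0b1000 ⊕ 0b1110 = 0b0110.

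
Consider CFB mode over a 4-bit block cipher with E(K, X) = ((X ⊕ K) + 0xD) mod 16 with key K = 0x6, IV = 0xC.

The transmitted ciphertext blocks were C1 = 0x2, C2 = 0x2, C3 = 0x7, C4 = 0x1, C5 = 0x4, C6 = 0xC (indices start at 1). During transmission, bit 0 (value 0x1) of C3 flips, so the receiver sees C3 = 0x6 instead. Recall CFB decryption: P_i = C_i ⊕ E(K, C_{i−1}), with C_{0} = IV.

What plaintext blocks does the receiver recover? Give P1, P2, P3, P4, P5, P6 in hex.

P1 = 0x5, P2 = 0x3, P3 = 0x7, P4 = 0xC, P5 = 0x0, P6 = 0x3

Only C3 changed, to 0x6. In CFB, a change in C_i flips the same bit in P_i and garbles P_{i+1}. Decrypting the received ciphertext:
P1: E(K, 0xC) = 0x7; 0x2 ⊕ 0x7 = 0x5.
P2: E(K, 0x2) = 0x1; 0x2 ⊕ 0x1 = 0x3.
P3: E(K, 0x2) = 0x1; 0x6 ⊕ 0x1 = 0x7.
P4: E(K, 0x6) = 0xD; 0x1 ⊕ 0xD = 0xC.
P5: E(K, 0x1) = 0x4; 0x4 ⊕ 0x4 = 0x0.
P6: E(K, 0x4) = 0xF; 0xC ⊕ 0xF = 0x3.
Blocks that differ from the original plaintext: P3, P4.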